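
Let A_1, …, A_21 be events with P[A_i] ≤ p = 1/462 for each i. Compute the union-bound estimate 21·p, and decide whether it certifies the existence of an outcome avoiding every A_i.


Union bound: P[∪_{i=1}^{21} A_i] ≤ Σ_i P[A_i] ≤ 21·p = 21·(1/462) = 1/22.
Numerically: 1/22 ≈ 0.0455.
Is 1/22 < 1? YES.
Since P[∪ A_i] ≤ 1/22 < 1, the complement has P[∩ A_i^c] ≥ 1 − 1/22 = 21/22 > 0, so some outcome avoids every A_i.

21·p = 1/22 ≈ 0.0455; existence CERTIFIED by the union bound.


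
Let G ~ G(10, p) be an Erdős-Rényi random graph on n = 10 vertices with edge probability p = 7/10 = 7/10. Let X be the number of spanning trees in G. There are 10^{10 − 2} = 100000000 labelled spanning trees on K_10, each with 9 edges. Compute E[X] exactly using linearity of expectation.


K_10 has 10^{10 − 2} = 100000000 labelled spanning trees.
For each such spanning tree H, let X_H = 1 if all 9 edges of H are present in G. Then P[X_H = 1] = p^{9} = (7/10)^{9} = 40353607/1000000000.
By linearity: E[X] = Σ_H E[X_H] = 100000000 · p^{9} = 100000000 · 40353607/1000000000 = 40353607/10.
Numerically: E[X] ≈ 4.035e+06.

E[X] = 100000000 · (7/10)^{9} = 40353607/10 ≈ 4.035e+06.


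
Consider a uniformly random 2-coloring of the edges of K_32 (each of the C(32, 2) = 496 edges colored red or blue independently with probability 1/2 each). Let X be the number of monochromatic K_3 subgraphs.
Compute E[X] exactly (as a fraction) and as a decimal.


Let X = Σ_S X_S over the C(32, 3) = 4960 subsets S of size 3, where X_S = 1 if the K_3 on S is monochromatic.
For a fixed S, the K_3 on S has C(3, 2) = 3 edges. P[all 3 edges red] = (1/2)^3, and likewise for blue, so P[monochromatic] = 2·(1/2)^3 = 2^{1 − 3} = 1/4.
By linearity of expectation: E[X] = C(32, 3) · 2^{1 − 3} = 4960 · 1/4 = 1240.
Numerically: E[X] ≈ 1240.0000.

E[X] = C(32,3)·2^(1−C(3,2)) = 1240 ≈ 1240.0000.


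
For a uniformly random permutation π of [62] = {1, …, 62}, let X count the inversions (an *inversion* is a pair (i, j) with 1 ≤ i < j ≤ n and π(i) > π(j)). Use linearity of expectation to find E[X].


Write X = Σ X_I over the C(62, 2) = 1891 pairs i < j, with X_I the indicator of one inversion.
There are 1891 indicators.
For each fixed pair i < j, the values π(i) and π(j) are two distinct elements of {1, …, 62} in uniformly random order; by symmetry P[π(i) > π(j)] = 1/2.
By linearity: E[X] = 1891 · (1/2) = C(62, 2) · (1/2) = 1891/2 = 1891/2 ≈ 945.500.

E[X] = 1891/2 = 945.500.


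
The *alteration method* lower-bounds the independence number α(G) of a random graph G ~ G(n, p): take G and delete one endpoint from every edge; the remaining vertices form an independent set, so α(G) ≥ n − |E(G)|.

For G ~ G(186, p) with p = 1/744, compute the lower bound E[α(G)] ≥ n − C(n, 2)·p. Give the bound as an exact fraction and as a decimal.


E[|E(G)|] = C(186, 2)·p = 17205 · (1/744) = 185/8.
E[α(G)] ≥ n − E[|E(G)|] = 186 − 185/8 = 1303/8.
Numerically: ≈ 162.87500.
(This is only a lower bound; the true E[α(G)] may be larger.)

E[α(G)] ≥ 1303/8 ≈ 162.87500.


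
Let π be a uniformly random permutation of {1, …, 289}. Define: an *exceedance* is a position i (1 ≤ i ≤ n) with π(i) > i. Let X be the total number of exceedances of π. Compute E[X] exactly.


Write X = Σ_{i=1}^{289} X_i, where X_i = 1_{π(i) > i}.
For each fixed i, π(i) is uniform over {1, …, 289} (marginal of a uniform permutation), so P[π(i) > i] = (n − i)/n. Summing: Σ_{i=1}^{289} (n − i)/n = (0 + 1 + … + 288)/289 = 289(289 − 1)/(2·289) = (289 − 1)/2.
Hence E[X] = Σ_{i=1}^{289} (289 − i)/289 = 144 ≈ 144.000000.

E[X] = 144 = 144.000000.


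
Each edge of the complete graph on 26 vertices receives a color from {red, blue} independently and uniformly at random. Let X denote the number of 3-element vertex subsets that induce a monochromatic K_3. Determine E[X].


Let X = Σ_S X_S over the C(26, 3) = 2600 subsets S of size 3, where X_S = 1 if the K_3 on S is monochromatic.
For a fixed S, the K_3 on S has C(3, 2) = 3 edges. P[all 3 edges red] = (1/2)^3, and likewise for blue, so P[monochromatic] = 2·(1/2)^3 = 2^{1 − 3} = 1/4.
By linearity of expectation: E[X] = C(26, 3) · 2^{1 − 3} = 2600 · 1/4 = 650.
Numerically: E[X] ≈ 650.0000.

E[X] = C(26,3)·2^(1−C(3,2)) = 650 ≈ 650.0000.


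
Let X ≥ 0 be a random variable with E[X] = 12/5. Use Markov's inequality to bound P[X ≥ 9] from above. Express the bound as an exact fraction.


μ = E[X] = 12/5, a = 9.
Markov: P[X ≥ 9] ≤ μ/a = (12/5)/9 = 4/15.
Numerically: ≈ 0.266667.
(Since a = 9 > μ = 2.400000, the bound 4/15 is < 1 and informative.)

P[X ≥ 9] ≤ 4/15 ≈ 0.266667.


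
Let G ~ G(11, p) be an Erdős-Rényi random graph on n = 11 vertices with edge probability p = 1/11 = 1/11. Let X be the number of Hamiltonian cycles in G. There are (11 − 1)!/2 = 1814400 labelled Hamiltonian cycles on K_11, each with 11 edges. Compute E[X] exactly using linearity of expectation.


K_11 has (11 − 1)!/2 = 1814400 labelled Hamiltonian cycles.
For each such Hamiltonian cycle H, let X_H = 1 if all 11 edges of H are present in G. Then P[X_H = 1] = p^{11} = (1/11)^{11} = 1/285311670611.
By linearity: E[X] = Σ_H E[X_H] = 1814400 · p^{11} = 1814400 · 1/285311670611 = 1814400/285311670611.
Numerically: E[X] ≈ 6.35936e-06.

E[X] = 1814400 · (1/11)^{11} = 1814400/285311670611 ≈ 6.35936e-06.


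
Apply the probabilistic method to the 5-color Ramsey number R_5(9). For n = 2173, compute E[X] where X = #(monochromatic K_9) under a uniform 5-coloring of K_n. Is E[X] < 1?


E[X] = C(2173, 9) · 5^{1 − 36} = 2927993888115921319674265 · 5^{−35} = 2927993888115921319674265/2910383045673370361328125.
As a reduced fraction: E[X] = 585598777623184263934853/582076609134674072265625 ≈ 1.006051.
Is E[X] < 1? NO.
Since E[X] ≥ 1, the first-moment bound is inconclusive at n = 2173; it does NOT by itself certify R_5(9) > 2173.

E[X] = 585598777623184263934853/582076609134674072265625 ≈ 1.006051; E[X] ≥ 1; first-moment method inconclusive here.


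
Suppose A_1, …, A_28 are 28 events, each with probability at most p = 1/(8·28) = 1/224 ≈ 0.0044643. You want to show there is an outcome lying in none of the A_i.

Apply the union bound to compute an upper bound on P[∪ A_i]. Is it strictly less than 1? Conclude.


Union bound: P[∪_{i=1}^{28} A_i] ≤ Σ_i P[A_i] ≤ 28·p = 28·(1/224) = 1/8.
Numerically: 1/8 ≈ 0.1250000.
Is 1/8 < 1? YES.
Since P[∪ A_i] ≤ 1/8 < 1, the complement has P[∩ A_i^c] ≥ 1 − 1/8 = 7/8 > 0, so some outcome avoids every A_i.

28·p = 1/8 ≈ 0.1250000; existence CERTIFIED by the union bound.


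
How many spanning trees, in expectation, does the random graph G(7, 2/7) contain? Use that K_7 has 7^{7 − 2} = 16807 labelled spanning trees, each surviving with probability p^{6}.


K_7 has 7^{7 − 2} = 16807 labelled spanning trees.
For each such spanning tree H, let X_H = 1 if all 6 edges of H are present in G. Then P[X_H = 1] = p^{6} = (2/7)^{6} = 64/117649.
By linearity: E[X] = Σ_H E[X_H] = 16807 · p^{6} = 16807 · 64/117649 = 64/7.
Numerically: E[X] ≈ 9.143.

E[X] = 16807 · (2/7)^{6} = 64/7 ≈ 9.143.


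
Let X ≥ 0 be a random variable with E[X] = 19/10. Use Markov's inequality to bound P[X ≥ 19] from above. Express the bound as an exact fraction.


μ = E[X] = 19/10, a = 19.
Markov: P[X ≥ 19] ≤ μ/a = (19/10)/19 = 1/10.
Numerically: ≈ 0.100.
(Since a = 19 > μ = 1.900, the bound 1/10 is < 1 and informative.)

P[X ≥ 19] ≤ 1/10 ≈ 0.100.


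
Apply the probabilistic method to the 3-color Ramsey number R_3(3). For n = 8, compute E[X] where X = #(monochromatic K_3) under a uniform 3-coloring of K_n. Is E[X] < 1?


E[X] = C(8, 3) · 3^{1 − 3} = 56 · 3^{−2} = 56/9.
As a reduced fraction: E[X] = 56/9 ≈ 6.2222222.
Is E[X] < 1? NO.
Since E[X] ≥ 1, the first-moment bound is inconclusive at n = 8; it does NOT by itself certify R_3(3) > 8.

E[X] = 56/9 ≈ 6.2222222; E[X] ≥ 1; first-moment method inconclusive here.


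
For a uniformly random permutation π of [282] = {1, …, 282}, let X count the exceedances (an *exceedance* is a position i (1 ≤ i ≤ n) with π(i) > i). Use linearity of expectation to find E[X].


Write X = Σ_{i=1}^{282} X_i, where X_i = 1_{π(i) > i}.
For each fixed i, π(i) is uniform over {1, …, 282} (marginal of a uniform permutation), so P[π(i) > i] = (n − i)/n. Summing: Σ_{i=1}^{282} (n − i)/n = (0 + 1 + … + 281)/282 = 282(282 − 1)/(2·282) = (282 − 1)/2.
Hence E[X] = Σ_{i=1}^{282} (282 − i)/282 = 281/2 ≈ 140.500.

E[X] = 281/2 = 140.500.


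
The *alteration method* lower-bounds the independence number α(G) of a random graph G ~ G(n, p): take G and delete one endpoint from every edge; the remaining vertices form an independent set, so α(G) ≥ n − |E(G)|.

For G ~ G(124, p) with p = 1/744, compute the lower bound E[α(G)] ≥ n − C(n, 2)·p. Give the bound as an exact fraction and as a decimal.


E[|E(G)|] = C(124, 2)·p = 7626 · (1/744) = 41/4.
E[α(G)] ≥ n − E[|E(G)|] = 124 − 41/4 = 455/4.
Numerically: ≈ 113.750000.
(This is only a lower bound; the true E[α(G)] may be larger.)

E[α(G)] ≥ 455/4 ≈ 113.750000.


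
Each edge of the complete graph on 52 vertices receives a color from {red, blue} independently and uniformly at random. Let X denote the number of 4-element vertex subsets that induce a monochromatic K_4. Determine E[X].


Let X = Σ_S X_S over the C(52, 4) = 270725 subsets S of size 4, where X_S = 1 if the K_4 on S is monochromatic.
For a fixed S, the K_4 on S has C(4, 2) = 6 edges. P[all 6 edges red] = (1/2)^6, and likewise for blue, so P[monochromatic] = 2·(1/2)^6 = 2^{1 − 6} = 1/32.
By linearity: E[X] = C(52, 4) · 2^{1 − 6} = 270725 · 1/32 = 270725/32.
Numerically: E[X] ≈ 8460.156250.

E[X] = C(52,4)·2^(1−C(4,2)) = 270725/32 ≈ 8460.156250.


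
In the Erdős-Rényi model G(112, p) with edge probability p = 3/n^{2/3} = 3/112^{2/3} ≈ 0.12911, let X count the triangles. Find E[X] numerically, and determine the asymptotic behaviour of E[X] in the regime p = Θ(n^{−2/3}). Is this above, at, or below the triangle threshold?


Number of potential triangles: C(112, 3) = 227920.
Each occurs with probability p³ ≈ (0.12911)³ ≈ 2.1524235e-03.
By linearity: E[X] = C(112, 3)·p³ ≈ 227920 · 2.1524235e-03 ≈ 490.58036.
Since α = 2/3 < 1, p = c/n^{2/3} ≫ 1/n is above the triangle threshold p ~ 1/n. Asymptotically E[X] ~ (c³/6)·n^{3(1−α)} = (3³/6)·n^{1} → ∞; triangles are abundant w.h.p.

E[X] ≈ 490.58036; in regime p = Θ(1/n^{2/3}) E[X] diverges (above the triangle threshold p ~ 1/n).


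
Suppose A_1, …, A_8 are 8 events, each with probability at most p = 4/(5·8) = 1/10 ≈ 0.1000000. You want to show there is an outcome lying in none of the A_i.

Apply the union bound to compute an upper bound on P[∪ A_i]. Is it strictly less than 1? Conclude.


Union bound: P[∪_{i=1}^{8} A_i] ≤ Σ_i P[A_i] ≤ 8·p = 8·(1/10) = 4/5.
Numerically: 4/5 ≈ 0.8000000.
Is 4/5 < 1? YES.
Since P[∪ A_i] ≤ 4/5 < 1, the complement has P[∩ A_i^c] ≥ 1 − 4/5 = 1/5 > 0, so some outcome avoids every A_i.

8·p = 4/5 ≈ 0.8000000; existence CERTIFIED by the union bound.


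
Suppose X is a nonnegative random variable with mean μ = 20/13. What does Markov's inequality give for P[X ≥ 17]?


μ = E[X] = 20/13, a = 17.
Markov: P[X ≥ 17] ≤ μ/a = (20/13)/17 = 20/221.
Numerically: ≈ 0.0905.
(Since a = 17 > μ = 1.5385, the bound 20/221 is < 1 and informative.)

P[X ≥ 17] ≤ 20/221 ≈ 0.0905.


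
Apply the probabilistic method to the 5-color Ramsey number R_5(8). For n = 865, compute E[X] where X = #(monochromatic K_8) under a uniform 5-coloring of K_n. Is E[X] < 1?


E[X] = C(865, 8) · 5^{1 − 28} = 7525050909487743060 · 5^{−27} = 7525050909487743060/7450580596923828125.
As a reduced fraction: E[X] = 1505010181897548612/1490116119384765625 ≈ 1.009995.
Is E[X] < 1? NO.
Since E[X] ≥ 1, the first-moment bound is inconclusive at n = 865; it does NOT by itself certify R_5(8) > 865.

E[X] = 1505010181897548612/1490116119384765625 ≈ 1.009995; E[X] ≥ 1; first-moment method inconclusive here.


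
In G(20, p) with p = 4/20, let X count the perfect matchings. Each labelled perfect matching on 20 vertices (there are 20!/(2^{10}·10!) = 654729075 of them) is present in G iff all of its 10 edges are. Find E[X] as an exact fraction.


K_20 has 20!/(2^{10}·10!) = 654729075 labelled perfect matchings.
For each such perfect matching H, let X_H = 1 if all 10 edges of H are present in G. Then P[X_H = 1] = p^{10} = (1/5)^{10} = 1/9765625.
By linearity: E[X] = Σ_H E[X_H] = 654729075 · p^{10} = 654729075 · 1/9765625 = 26189163/390625.
Numerically: E[X] ≈ 67.04.

E[X] = 654729075 · (1/5)^{10} = 26189163/390625 ≈ 67.04.


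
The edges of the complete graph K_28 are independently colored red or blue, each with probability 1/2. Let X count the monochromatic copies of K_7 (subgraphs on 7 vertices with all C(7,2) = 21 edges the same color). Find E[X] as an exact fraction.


Let X = Σ_S X_S over the C(28, 7) = 1184040 subsets S of size 7, where X_S = 1 if the K_7 on S is monochromatic.
For a fixed S, the K_7 on S has C(7, 2) = 21 edges. P[all 21 edges red] = (1/2)^21, and likewise for blue, so P[monochromatic] = 2·(1/2)^21 = 2^{1 − 21} = 1/1048576.
By linearity: E[X] = C(28, 7) · 2^{1 − 21} = 1184040 · 1/1048576 = 148005/131072.
Numerically: E[X] ≈ 1.129189.

E[X] = C(28,7)·2^(1−C(7,2)) = 148005/131072 ≈ 1.129189.


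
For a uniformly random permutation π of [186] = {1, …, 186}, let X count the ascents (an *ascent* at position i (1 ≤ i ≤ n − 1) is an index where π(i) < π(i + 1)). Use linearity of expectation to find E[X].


Write X = Σ X_I over i = 1, …, 185, with X_I the indicator of one ascent.
There are 185 indicators.
For each fixed i, the pair (π(i), π(i+1)) is a uniformly random ordered pair of distinct values from {1, …, 186}; by symmetry P[π(i) < π(i+1)] = 1/2.
By linearity: E[X] = 185 · (1/2) = (186 − 1) · (1/2) = 185/2 ≈ 92.5000.

E[X] = 185/2 = 92.5000.


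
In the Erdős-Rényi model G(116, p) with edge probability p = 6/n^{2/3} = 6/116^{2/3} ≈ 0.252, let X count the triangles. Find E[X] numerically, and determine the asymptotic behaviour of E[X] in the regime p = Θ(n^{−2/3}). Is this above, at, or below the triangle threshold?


Number of potential triangles: C(116, 3) = 253460.
Each occurs with probability p³ ≈ (0.252)³ ≈ 1.60523e-02.
By linearity: E[X] = C(116, 3)·p³ ≈ 253460 · 1.60523e-02 ≈ 4068.621.
Since α = 2/3 < 1, p = c/n^{2/3} ≫ 1/n is above the triangle threshold p ~ 1/n. Asymptotically E[X] ~ (c³/6)·n^{3(1−α)} = (6³/6)·n^{1} → ∞; triangles are abundant w.h.p.

E[X] ≈ 4068.621; in regime p = Θ(1/n^{2/3}) E[X] diverges (above the triangle threshold p ~ 1/n).


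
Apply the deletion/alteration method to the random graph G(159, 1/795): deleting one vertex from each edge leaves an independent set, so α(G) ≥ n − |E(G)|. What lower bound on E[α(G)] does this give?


E[|E(G)|] = C(159, 2)·p = 12561 · (1/795) = 79/5.
E[α(G)] ≥ n − E[|E(G)|] = 159 − 79/5 = 716/5.
Numerically: ≈ 143.200.
(This is only a lower bound; the true E[α(G)] may be larger.)

E[α(G)] ≥ 716/5 ≈ 143.200.


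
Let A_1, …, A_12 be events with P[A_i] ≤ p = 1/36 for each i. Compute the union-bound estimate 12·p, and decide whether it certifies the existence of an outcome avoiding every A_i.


Union bound: P[∪_{i=1}^{12} A_i] ≤ Σ_i P[A_i] ≤ 12·p = 12·(1/36) = 1/3.
Numerically: 1/3 ≈ 0.333333.
Is 1/3 < 1? YES.
Since P[∪ A_i] ≤ 1/3 < 1, the complement has P[∩ A_i^c] ≥ 1 − 1/3 = 2/3 > 0, so some outcome avoids every A_i.

12·p = 1/3 ≈ 0.333333; existence CERTIFIED by the union bound.


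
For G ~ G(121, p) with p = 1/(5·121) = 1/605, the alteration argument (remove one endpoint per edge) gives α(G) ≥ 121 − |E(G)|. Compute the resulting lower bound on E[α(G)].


E[|E(G)|] = C(121, 2)·p = 7260 · (1/605) = 12.
E[α(G)] ≥ n − E[|E(G)|] = 121 − 12 = 109.
Numerically: ≈ 109.000.
(This is only a lower bound; the true E[α(G)] may be larger.)

E[α(G)] ≥ 109 ≈ 109.000.


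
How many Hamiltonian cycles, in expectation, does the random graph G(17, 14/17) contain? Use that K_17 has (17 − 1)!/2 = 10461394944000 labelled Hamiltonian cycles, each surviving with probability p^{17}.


K_17 has (17 − 1)!/2 = 10461394944000 labelled Hamiltonian cycles.
For each such Hamiltonian cycle H, let X_H = 1 if all 17 edges of H are present in G. Then P[X_H = 1] = p^{17} = (14/17)^{17} = 30491346729331195904/827240261886336764177.
By linearity of expectation: E[X] = Σ_H E[X_H] = 10461394944000 · p^{17} = 10461394944000 · 30491346729331195904/827240261886336764177 = 318982020509976309331579109376000/827240261886336764177.
Numerically: E[X] ≈ 3.85598e+11.

E[X] = 10461394944000 · (14/17)^{17} = 318982020509976309331579109376000/827240261886336764177 ≈ 3.85598e+11.


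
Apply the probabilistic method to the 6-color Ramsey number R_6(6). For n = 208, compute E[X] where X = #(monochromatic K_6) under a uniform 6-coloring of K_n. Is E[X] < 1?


E[X] = C(208, 6) · 6^{1 − 15} = 104579959848 · 6^{−14} = 104579959848/78364164096.
As a reduced fraction: E[X] = 4357498327/3265173504 ≈ 1.335.
Is E[X] < 1? NO.
Since E[X] ≥ 1, the first-moment bound is inconclusive at n = 208; it does NOT by itself certify R_6(6) > 208.

E[X] = 4357498327/3265173504 ≈ 1.335; E[X] ≥ 1; first-moment method inconclusive here.


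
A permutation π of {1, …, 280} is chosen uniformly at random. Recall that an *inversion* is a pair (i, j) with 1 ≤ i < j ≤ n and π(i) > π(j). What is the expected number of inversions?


Write X = Σ X_I over the C(280, 2) = 39060 pairs i < j, with X_I the indicator of one inversion.
There are 39060 indicators.
For each fixed pair i < j, the values π(i) and π(j) are two distinct elements of {1, …, 280} in uniformly random order; by symmetry P[π(i) > π(j)] = 1/2.
By linearity: E[X] = 39060 · (1/2) = C(280, 2) · (1/2) = 39060/2 = 19530 ≈ 19530.000.

E[X] = 19530 = 19530.000.


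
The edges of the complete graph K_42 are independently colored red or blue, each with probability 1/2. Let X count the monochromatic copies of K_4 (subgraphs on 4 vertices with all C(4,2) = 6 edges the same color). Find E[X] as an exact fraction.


Let X = Σ_S X_S over the C(42, 4) = 111930 subsets S of size 4, where X_S = 1 if the K_4 on S is monochromatic.
For a fixed S, the K_4 on S has C(4, 2) = 6 edges. P[all 6 edges red] = (1/2)^6, and likewise for blue, so P[monochromatic] = 2·(1/2)^6 = 2^{1 − 6} = 1/32.
By linearity: E[X] = C(42, 4) · 2^{1 − 6} = 111930 · 1/32 = 55965/16.
Numerically: E[X] ≈ 3497.812.

E[X] = C(42,4)·2^(1−C(4,2)) = 55965/16 ≈ 3497.812.


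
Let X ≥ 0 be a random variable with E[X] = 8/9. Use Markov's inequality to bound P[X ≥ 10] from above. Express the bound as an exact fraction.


μ = E[X] = 8/9, a = 10.
Markov: P[X ≥ 10] ≤ μ/a = (8/9)/10 = 4/45.
Numerically: ≈ 0.089.
(Since a = 10 > μ = 0.889, the bound 4/45 is < 1 and informative.)

P[X ≥ 10] ≤ 4/45 ≈ 0.089.


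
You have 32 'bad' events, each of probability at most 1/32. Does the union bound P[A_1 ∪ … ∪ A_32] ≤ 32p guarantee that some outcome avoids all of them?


Union bound: P[∪_{i=1}^{32} A_i] ≤ Σ_i P[A_i] ≤ 32·p = 32·(1/32) = 1.
Numerically: 1 ≈ 1.00000.
Is 1 < 1? NO.
Since the bound 1 is ≥ 1, the union bound is uninformative here; it does NOT by itself certify existence.

32·p = 1 ≈ 1.00000; existence NOT certified by the union bound.


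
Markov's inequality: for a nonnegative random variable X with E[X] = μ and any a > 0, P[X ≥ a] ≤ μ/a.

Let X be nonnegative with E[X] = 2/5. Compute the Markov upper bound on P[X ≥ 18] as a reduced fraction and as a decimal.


μ = E[X] = 2/5, a = 18.
Markov: P[X ≥ 18] ≤ μ/a = (2/5)/18 = 1/45.
Numerically: ≈ 0.0222.
(Since a = 18 > μ = 0.4000, the bound 1/45 is < 1 and informative.)

P[X ≥ 18] ≤ 1/45 ≈ 0.0222.


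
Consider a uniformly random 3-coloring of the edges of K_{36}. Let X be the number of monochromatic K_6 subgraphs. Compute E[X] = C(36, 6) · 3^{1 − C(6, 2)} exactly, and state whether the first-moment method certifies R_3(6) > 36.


E[X] = C(36, 6) · 3^{1 − 15} = 1947792 · 3^{−14} = 1947792/4782969.
As a reduced fraction: E[X] = 649264/1594323 ≈ 0.40723.
Is E[X] < 1? YES.
Since E[X] < 1, there exists a 3-coloring of K_{36} with no monochromatic K_6; hence R_3(6) > 36.

E[X] = 649264/1594323 ≈ 0.40723; E[X] < 1, so R_3(6) > 36.


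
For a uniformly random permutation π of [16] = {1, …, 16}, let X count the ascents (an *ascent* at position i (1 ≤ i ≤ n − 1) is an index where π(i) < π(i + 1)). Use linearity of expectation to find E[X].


Write X = Σ X_I over i = 1, …, 15, with X_I the indicator of one ascent.
There are 15 indicators.
For each fixed i, the pair (π(i), π(i+1)) is a uniformly random ordered pair of distinct values from {1, …, 16}; by symmetry P[π(i) < π(i+1)] = 1/2.
By linearity: E[X] = 15 · (1/2) = (16 − 1) · (1/2) = 15/2 ≈ 7.500000.

E[X] = 15/2 = 7.500000.


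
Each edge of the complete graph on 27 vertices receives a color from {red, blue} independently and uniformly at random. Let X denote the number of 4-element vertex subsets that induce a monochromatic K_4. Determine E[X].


Let X = Σ_S X_S over the C(27, 4) = 17550 subsets S of size 4, where X_S = 1 if the K_4 on S is monochromatic.
For a fixed S, the K_4 on S has C(4, 2) = 6 edges. P[all 6 edges red] = (1/2)^6, and likewise for blue, so P[monochromatic] = 2·(1/2)^6 = 2^{1 − 6} = 1/32.
Summing: E[X] = C(27, 4) · 2^{1 − 6} = 17550 · 1/32 = 8775/16.
Numerically: E[X] ≈ 548.437500.

E[X] = C(27,4)·2^(1−C(4,2)) = 8775/16 ≈ 548.437500.


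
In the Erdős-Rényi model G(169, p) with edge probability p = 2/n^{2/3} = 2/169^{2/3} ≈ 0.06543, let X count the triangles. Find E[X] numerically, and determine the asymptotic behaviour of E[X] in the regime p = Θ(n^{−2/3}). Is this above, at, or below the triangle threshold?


Number of potential triangles: C(169, 3) = 790244.
Each occurs with probability p³ ≈ (0.06543)³ ≈ 2.801022e-04.
By linearity: E[X] = C(169, 3)·p³ ≈ 790244 · 2.801022e-04 ≈ 221.3491.
Since α = 2/3 < 1, p = c/n^{2/3} ≫ 1/n is above the triangle threshold p ~ 1/n. Asymptotically E[X] ~ (c³/6)·n^{3(1−α)} = (2³/6)·n^{1} → ∞; triangles are abundant w.h.p.

E[X] ≈ 221.3491; in regime p = Θ(1/n^{2/3}) E[X] diverges (above the triangle threshold p ~ 1/n).


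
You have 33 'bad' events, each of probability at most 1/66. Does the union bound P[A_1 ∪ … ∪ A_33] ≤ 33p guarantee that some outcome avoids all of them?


Union bound: P[∪_{i=1}^{33} A_i] ≤ Σ_i P[A_i] ≤ 33·p = 33·(1/66) = 1/2.
Numerically: 1/2 ≈ 0.5000.
Is 1/2 < 1? YES.
Since P[∪ A_i] ≤ 1/2 < 1, the complement has P[∩ A_i^c] ≥ 1 − 1/2 = 1/2 > 0, so some outcome avoids every A_i.

33·p = 1/2 ≈ 0.5000; existence CERTIFIED by the union bound.


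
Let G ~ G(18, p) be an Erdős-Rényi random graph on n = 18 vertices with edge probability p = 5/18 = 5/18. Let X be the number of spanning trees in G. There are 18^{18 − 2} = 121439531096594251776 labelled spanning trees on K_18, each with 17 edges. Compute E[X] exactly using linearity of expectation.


K_18 has 18^{18 − 2} = 121439531096594251776 labelled spanning trees.
For each such spanning tree H, let X_H = 1 if all 17 edges of H are present in G. Then P[X_H = 1] = p^{17} = (5/18)^{17} = 762939453125/2185911559738696531968.
Summing the indicators: E[X] = Σ_H E[X_H] = 121439531096594251776 · p^{17} = 121439531096594251776 · 762939453125/2185911559738696531968 = 762939453125/18.
Numerically: E[X] ≈ 4.2386e+10.

E[X] = 121439531096594251776 · (5/18)^{17} = 762939453125/18 ≈ 4.2386e+10.


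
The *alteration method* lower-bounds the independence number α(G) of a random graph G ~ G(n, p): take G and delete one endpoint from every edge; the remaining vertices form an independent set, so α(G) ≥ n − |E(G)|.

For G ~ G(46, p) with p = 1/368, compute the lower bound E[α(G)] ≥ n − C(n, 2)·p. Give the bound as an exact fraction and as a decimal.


E[|E(G)|] = C(46, 2)·p = 1035 · (1/368) = 45/16.
E[α(G)] ≥ n − E[|E(G)|] = 46 − 45/16 = 691/16.
Numerically: ≈ 43.187500.
(This is only a lower bound; the true E[α(G)] may be larger.)

E[α(G)] ≥ 691/16 ≈ 43.187500.


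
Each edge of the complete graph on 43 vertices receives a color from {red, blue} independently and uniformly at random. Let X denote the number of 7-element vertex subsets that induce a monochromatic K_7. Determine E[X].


Let X = Σ_S X_S over the C(43, 7) = 32224114 subsets S of size 7, where X_S = 1 if the K_7 on S is monochromatic.
For a fixed S, the K_7 on S has C(7, 2) = 21 edges. P[all 21 edges red] = (1/2)^21, and likewise for blue, so P[monochromatic] = 2·(1/2)^21 = 2^{1 − 21} = 1/1048576.
By linearity of expectation: E[X] = C(43, 7) · 2^{1 − 21} = 32224114 · 1/1048576 = 16112057/524288.
Numerically: E[X] ≈ 30.7313.

E[X] = C(43,7)·2^(1−C(7,2)) = 16112057/524288 ≈ 30.7313.


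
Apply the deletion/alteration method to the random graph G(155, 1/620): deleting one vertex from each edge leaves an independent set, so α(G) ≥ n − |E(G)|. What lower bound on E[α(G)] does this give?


E[|E(G)|] = C(155, 2)·p = 11935 · (1/620) = 77/4.
E[α(G)] ≥ n − E[|E(G)|] = 155 − 77/4 = 543/4.
Numerically: ≈ 135.7500.
(This is only a lower bound; the true E[α(G)] may be larger.)

E[α(G)] ≥ 543/4 ≈ 135.7500.


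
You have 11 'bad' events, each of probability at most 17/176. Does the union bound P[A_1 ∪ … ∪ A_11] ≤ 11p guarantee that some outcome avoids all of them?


Union bound: P[∪_{i=1}^{11} A_i] ≤ Σ_i P[A_i] ≤ 11·p = 11·(17/176) = 17/16.
Numerically: 17/16 ≈ 1.06250.
Is 17/16 < 1? NO.
Since the bound 17/16 is ≥ 1, the union bound is uninformative here; it does NOT by itself certify existence.

11·p = 17/16 ≈ 1.06250; existence NOT certified by the union bound.


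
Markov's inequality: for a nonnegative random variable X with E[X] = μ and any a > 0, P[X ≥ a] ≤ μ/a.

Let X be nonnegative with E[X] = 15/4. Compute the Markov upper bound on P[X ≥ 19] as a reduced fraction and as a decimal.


μ = E[X] = 15/4, a = 19.
Markov: P[X ≥ 19] ≤ μ/a = (15/4)/19 = 15/76.
Numerically: ≈ 0.19737.
(Since a = 19 > μ = 3.75000, the bound 15/76 is < 1 and informative.)

P[X ≥ 19] ≤ 15/76 ≈ 0.19737.


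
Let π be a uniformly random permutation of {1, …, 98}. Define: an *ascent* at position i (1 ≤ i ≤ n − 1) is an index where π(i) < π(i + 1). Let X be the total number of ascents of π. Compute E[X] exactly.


Write X = Σ X_I over i = 1, …, 97, with X_I the indicator of one ascent.
There are 97 indicators.
For each fixed i, the pair (π(i), π(i+1)) is a uniformly random ordered pair of distinct values from {1, …, 98}; by symmetry P[π(i) < π(i+1)] = 1/2.
By linearity: E[X] = 97 · (1/2) = (98 − 1) · (1/2) = 97/2 ≈ 48.5000.

E[X] = 97/2 = 48.5000.


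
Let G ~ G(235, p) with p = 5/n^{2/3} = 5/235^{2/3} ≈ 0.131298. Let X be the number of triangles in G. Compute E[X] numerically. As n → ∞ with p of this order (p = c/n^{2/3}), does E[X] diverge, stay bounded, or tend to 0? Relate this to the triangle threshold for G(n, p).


Number of potential triangles: C(235, 3) = 2135445.
Each occurs with probability p³ ≈ (0.131298)³ ≈ 2.26346763e-03.
By linearity: E[X] = C(235, 3)·p³ ≈ 2135445 · 2.26346763e-03 ≈ 4833.510638.
Since α = 2/3 < 1, p = c/n^{2/3} ≫ 1/n is above the triangle threshold p ~ 1/n. Asymptotically E[X] ~ (c³/6)·n^{3(1−α)} = (5³/6)·n^{1} → ∞; triangles are abundant w.h.p.

E[X] ≈ 4833.510638; in regime p = Θ(1/n^{2/3}) E[X] diverges (above the triangle threshold p ~ 1/n).


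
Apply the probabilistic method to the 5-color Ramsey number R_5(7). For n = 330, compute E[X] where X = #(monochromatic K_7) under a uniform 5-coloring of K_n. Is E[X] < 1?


E[X] = C(330, 7) · 5^{1 − 21} = 79313455049400 · 5^{−20} = 79313455049400/95367431640625.
As a reduced fraction: E[X] = 3172538201976/3814697265625 ≈ 0.8317.
Is E[X] < 1? YES.
Since E[X] < 1, there exists a 5-coloring of K_{330} with no monochromatic K_7; hence R_5(7) > 330.

E[X] = 3172538201976/3814697265625 ≈ 0.8317; E[X] < 1, so R_5(7) > 330.


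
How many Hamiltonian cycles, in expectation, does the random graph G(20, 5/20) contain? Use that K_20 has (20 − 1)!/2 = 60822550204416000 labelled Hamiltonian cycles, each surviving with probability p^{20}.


K_20 has (20 − 1)!/2 = 60822550204416000 labelled Hamiltonian cycles.
For each such Hamiltonian cycle H, let X_H = 1 if all 20 edges of H are present in G. Then P[X_H = 1] = p^{20} = (1/4)^{20} = 1/1099511627776.
Summing the indicators: E[X] = Σ_H E[X_H] = 60822550204416000 · p^{20} = 60822550204416000 · 1/1099511627776 = 1856156927625/33554432.
Numerically: E[X] ≈ 5.532e+04.

E[X] = 60822550204416000 · (1/4)^{20} = 1856156927625/33554432 ≈ 5.532e+04.


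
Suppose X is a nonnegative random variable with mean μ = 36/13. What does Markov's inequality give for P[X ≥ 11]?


μ = E[X] = 36/13, a = 11.
Markov: P[X ≥ 11] ≤ μ/a = (36/13)/11 = 36/143.
Numerically: ≈ 0.25175.
(Since a = 11 > μ = 2.76923, the bound 36/143 is < 1 and informative.)

P[X ≥ 11] ≤ 36/143 ≈ 0.25175.


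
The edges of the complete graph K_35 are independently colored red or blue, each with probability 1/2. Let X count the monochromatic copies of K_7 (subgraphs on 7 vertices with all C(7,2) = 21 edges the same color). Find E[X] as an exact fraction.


Let X = Σ_S X_S over the C(35, 7) = 6724520 subsets S of size 7, where X_S = 1 if the K_7 on S is monochromatic.
For a fixed S, the K_7 on S has C(7, 2) = 21 edges. P[all 21 edges red] = (1/2)^21, and likewise for blue, so P[monochromatic] = 2·(1/2)^21 = 2^{1 − 21} = 1/1048576.
By linearity: E[X] = C(35, 7) · 2^{1 − 21} = 6724520 · 1/1048576 = 840565/131072.
Numerically: E[X] ≈ 6.413002.

E[X] = C(35,7)·2^(1−C(7,2)) = 840565/131072 ≈ 6.413002.


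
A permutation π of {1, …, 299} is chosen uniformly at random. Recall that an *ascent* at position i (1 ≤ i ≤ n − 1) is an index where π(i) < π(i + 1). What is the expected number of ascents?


Write X = Σ X_I over i = 1, …, 298, with X_I the indicator of one ascent.
There are 298 indicators.
For each fixed i, the pair (π(i), π(i+1)) is a uniformly random ordered pair of distinct values from {1, …, 299}; by symmetry P[π(i) < π(i+1)] = 1/2.
By linearity: E[X] = 298 · (1/2) = (299 − 1) · (1/2) = 149 ≈ 149.000.

E[X] = 149 = 149.000.


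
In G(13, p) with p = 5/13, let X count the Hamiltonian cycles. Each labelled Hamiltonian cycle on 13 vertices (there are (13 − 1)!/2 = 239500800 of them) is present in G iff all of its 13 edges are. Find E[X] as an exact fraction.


K_13 has (13 − 1)!/2 = 239500800 labelled Hamiltonian cycles.
For each such Hamiltonian cycle H, let X_H = 1 if all 13 edges of H are present in G. Then P[X_H = 1] = p^{13} = (5/13)^{13} = 1220703125/302875106592253.
Summing the indicators: E[X] = Σ_H E[X_H] = 239500800 · p^{13} = 239500800 · 1220703125/302875106592253 = 292359375000000000/302875106592253.
Numerically: E[X] ≈ 965.28.

E[X] = 239500800 · (5/13)^{13} = 292359375000000000/302875106592253 ≈ 965.28.


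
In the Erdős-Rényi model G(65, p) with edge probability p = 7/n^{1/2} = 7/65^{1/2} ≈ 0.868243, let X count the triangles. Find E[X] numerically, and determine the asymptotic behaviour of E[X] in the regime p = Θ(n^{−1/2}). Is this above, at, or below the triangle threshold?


Number of potential triangles: C(65, 3) = 43680.
Each occurs with probability p³ ≈ (0.868243)³ ≈ 6.54521753e-01.
By linearity: E[X] = C(65, 3)·p³ ≈ 43680 · 6.54521753e-01 ≈ 28589.510184.
Since α = 1/2 < 1, p = c/n^{1/2} ≫ 1/n is above the triangle threshold p ~ 1/n. Asymptotically E[X] ~ (c³/6)·n^{3(1−α)} = (7³/6)·n^{1.5} → ∞; triangles are abundant w.h.p.

E[X] ≈ 28589.510184; in regime p = Θ(1/n^{1/2}) E[X] diverges (above the triangle threshold p ~ 1/n).


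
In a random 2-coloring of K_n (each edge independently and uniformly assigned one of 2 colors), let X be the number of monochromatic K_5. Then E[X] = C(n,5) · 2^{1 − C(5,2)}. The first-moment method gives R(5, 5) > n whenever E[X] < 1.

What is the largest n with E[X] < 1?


We need C(n, 5) · 2^{1 − 10} < 1, i.e. C(n, 5) < 2^{10 − 1} = 512.
Check values of n near the boundary:
  n = 6: C(6, 5) = 6; 6 < 512? YES
  n = 7: C(7, 5) = 21; 21 < 512? YES
  n = 8: C(8, 5) = 56; 56 < 512? YES
  n = 9: C(9, 5) = 126; 126 < 512? YES
  n = 10: C(10, 5) = 252; 252 < 512? YES
  n = 11: C(11, 5) = 462; 462 < 512? YES
  n = 12: C(12, 5) = 792; 792 < 512? NO
  n = 13: C(13, 5) = 1287; 1287 < 512? NO
  n = 14: C(14, 5) = 2002; 2002 < 512? NO
The largest n with C(n, 5) < 512 is n = 11 (where E[X] = 231/256 ≈ 0.90234). Hence R(5, 5) > 11, i.e. R(5, 5) ≥ 12.

Largest n = 11; hence R(5, 5) > 11.


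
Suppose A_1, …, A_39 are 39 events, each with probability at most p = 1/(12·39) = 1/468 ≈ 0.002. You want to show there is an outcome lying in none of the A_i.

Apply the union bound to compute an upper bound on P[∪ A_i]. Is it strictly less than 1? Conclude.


Union bound: P[∪_{i=1}^{39} A_i] ≤ Σ_i P[A_i] ≤ 39·p = 39·(1/468) = 1/12.
Numerically: 1/12 ≈ 0.083.
Is 1/12 < 1? YES.
Since P[∪ A_i] ≤ 1/12 < 1, the complement has P[∩ A_i^c] ≥ 1 − 1/12 = 11/12 > 0, so some outcome avoids every A_i.

39·p = 1/12 ≈ 0.083; existence CERTIFIED by the union bound.


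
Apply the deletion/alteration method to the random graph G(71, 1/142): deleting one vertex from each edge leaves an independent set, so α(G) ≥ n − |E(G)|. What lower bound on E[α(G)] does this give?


E[|E(G)|] = C(71, 2)·p = 2485 · (1/142) = 35/2.
E[α(G)] ≥ n − E[|E(G)|] = 71 − 35/2 = 107/2.
Numerically: ≈ 53.500.
(This is only a lower bound; the true E[α(G)] may be larger.)

E[α(G)] ≥ 107/2 ≈ 53.500.


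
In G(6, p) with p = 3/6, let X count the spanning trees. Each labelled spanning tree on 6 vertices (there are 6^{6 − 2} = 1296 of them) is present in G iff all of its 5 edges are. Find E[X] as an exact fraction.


K_6 has 6^{6 − 2} = 1296 labelled spanning trees.
For each such spanning tree H, let X_H = 1 if all 5 edges of H are present in G. Then P[X_H = 1] = p^{5} = (1/2)^{5} = 1/32.
By linearity: E[X] = Σ_H E[X_H] = 1296 · p^{5} = 1296 · 1/32 = 81/2.
Numerically: E[X] ≈ 40.5.

E[X] = 1296 · (1/2)^{5} = 81/2 ≈ 40.5.


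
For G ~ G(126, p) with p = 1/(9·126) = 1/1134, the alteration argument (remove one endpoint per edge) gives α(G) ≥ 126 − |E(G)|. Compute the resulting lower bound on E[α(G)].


E[|E(G)|] = C(126, 2)·p = 7875 · (1/1134) = 125/18.
E[α(G)] ≥ n − E[|E(G)|] = 126 − 125/18 = 2143/18.
Numerically: ≈ 119.056.
(This is only a lower bound; the true E[α(G)] may be larger.)

E[α(G)] ≥ 2143/18 ≈ 119.056.


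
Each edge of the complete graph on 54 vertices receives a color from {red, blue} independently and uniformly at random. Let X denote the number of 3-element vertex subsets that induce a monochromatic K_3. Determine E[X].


Let X = Σ_S X_S over the C(54, 3) = 24804 subsets S of size 3, where X_S = 1 if the K_3 on S is monochromatic.
For a fixed S, the K_3 on S has C(3, 2) = 3 edges. P[all 3 edges red] = (1/2)^3, and likewise for blue, so P[monochromatic] = 2·(1/2)^3 = 2^{1 − 3} = 1/4.
By linearity: E[X] = C(54, 3) · 2^{1 − 3} = 24804 · 1/4 = 6201.
Numerically: E[X] ≈ 6201.0000.

E[X] = C(54,3)·2^(1−C(3,2)) = 6201 ≈ 6201.0000.


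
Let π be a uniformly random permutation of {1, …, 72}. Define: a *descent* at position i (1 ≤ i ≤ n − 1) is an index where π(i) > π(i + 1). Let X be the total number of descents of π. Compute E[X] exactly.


Write X = Σ X_I over i = 1, …, 71, with X_I the indicator of one descent.
There are 71 indicators.
For each fixed i, the pair (π(i), π(i+1)) is a uniformly random ordered pair of distinct values from {1, …, 72}; by symmetry P[π(i) > π(i+1)] = 1/2.
By linearity: E[X] = 71 · (1/2) = (72 − 1) · (1/2) = 71/2 ≈ 35.500.

E[X] = 71/2 = 35.500.


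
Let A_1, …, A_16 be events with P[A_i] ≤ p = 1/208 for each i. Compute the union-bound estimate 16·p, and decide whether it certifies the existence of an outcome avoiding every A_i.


Union bound: P[∪_{i=1}^{16} A_i] ≤ Σ_i P[A_i] ≤ 16·p = 16·(1/208) = 1/13.
Numerically: 1/13 ≈ 0.07692.
Is 1/13 < 1? YES.
Since P[∪ A_i] ≤ 1/13 < 1, the complement has P[∩ A_i^c] ≥ 1 − 1/13 = 12/13 > 0, so some outcome avoids every A_i.

16·p = 1/13 ≈ 0.07692; existence CERTIFIED by the union bound.


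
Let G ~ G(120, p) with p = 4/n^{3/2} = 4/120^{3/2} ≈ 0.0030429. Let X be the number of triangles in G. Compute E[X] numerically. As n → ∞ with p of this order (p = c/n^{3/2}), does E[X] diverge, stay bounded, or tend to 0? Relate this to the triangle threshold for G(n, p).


Number of potential triangles: C(120, 3) = 280840.
Each occurs with probability p³ ≈ (0.0030429)³ ≈ 2.8175029e-08.
By linearity: E[X] = C(120, 3)·p³ ≈ 280840 · 2.8175029e-08 ≈ 0.00791.
Since α = 3/2 > 1, p = c/n^{3/2} = o(1/n) is below the triangle threshold p ~ 1/n. Asymptotically E[X] ~ (c³/6)·n^{3(1−α)} = (4³/6)·n^{-1.5} → 0, so by Markov's inequality G has no triangles w.h.p.

E[X] ≈ 0.00791; in regime p = Θ(1/n^{3/2}) E[X] tends to 0 (below the triangle threshold p ~ 1/n).


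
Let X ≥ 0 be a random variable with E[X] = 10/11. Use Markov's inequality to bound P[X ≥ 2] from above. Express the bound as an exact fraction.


μ = E[X] = 10/11, a = 2.
Markov: P[X ≥ 2] ≤ μ/a = (10/11)/2 = 5/11.
Numerically: ≈ 0.4545.
(Since a = 2 > μ = 0.9091, the bound 5/11 is < 1 and informative.)

P[X ≥ 2] ≤ 5/11 ≈ 0.4545.


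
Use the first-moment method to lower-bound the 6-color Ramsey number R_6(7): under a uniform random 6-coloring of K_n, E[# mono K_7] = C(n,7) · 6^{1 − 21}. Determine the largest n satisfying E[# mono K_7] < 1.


We need C(n, 7) · 6^{1 − 21} < 1, i.e. C(n, 7) < 6^{21 − 1} = 3656158440062976.
Check values of n near the boundary:
  n = 564: C(564, 7) = 3469685994423792; 3469685994423792 < 3656158440062976? YES
  n = 565: C(565, 7) = 3513212521235560; 3513212521235560 < 3656158440062976? YES
  n = 566: C(566, 7) = 3557206237959440; 3557206237959440 < 3656158440062976? YES
  n = 567: C(567, 7) = 3601671315933933; 3601671315933933 < 3656158440062976? YES
  n = 568: C(568, 7) = 3646611956239704; 3646611956239704 < 3656158440062976? YES
  n = 569: C(569, 7) = 3692032389858348; 3692032389858348 < 3656158440062976? NO
The largest n with C(n, 7) < 3656158440062976 is n = 568 (where E[X] = 16882462760369/16926659444736 ≈ 0.997). Hence R_6(7) > 568, i.e. R_6(7) ≥ 569.

Largest n = 568; hence R_6(7) > 568.


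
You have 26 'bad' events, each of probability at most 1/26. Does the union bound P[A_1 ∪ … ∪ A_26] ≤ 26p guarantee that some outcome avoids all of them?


Union bound: P[∪_{i=1}^{26} A_i] ≤ Σ_i P[A_i] ≤ 26·p = 26·(1/26) = 1.
Numerically: 1 ≈ 1.000.
Is 1 < 1? NO.
Since the bound 1 is ≥ 1, the union bound is uninformative here; it does NOT by itself certify existence.

26·p = 1 ≈ 1.000; existence NOT certified by the union bound.


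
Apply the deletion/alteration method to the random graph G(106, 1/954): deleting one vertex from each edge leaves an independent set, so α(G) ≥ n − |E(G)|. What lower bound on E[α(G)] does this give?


E[|E(G)|] = C(106, 2)·p = 5565 · (1/954) = 35/6.
E[α(G)] ≥ n − E[|E(G)|] = 106 − 35/6 = 601/6.
Numerically: ≈ 100.1667.
(This is only a lower bound; the true E[α(G)] may be larger.)

E[α(G)] ≥ 601/6 ≈ 100.1667.
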